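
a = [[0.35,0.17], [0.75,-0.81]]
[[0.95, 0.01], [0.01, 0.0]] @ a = [[0.34,0.15], [0.00,0.0]]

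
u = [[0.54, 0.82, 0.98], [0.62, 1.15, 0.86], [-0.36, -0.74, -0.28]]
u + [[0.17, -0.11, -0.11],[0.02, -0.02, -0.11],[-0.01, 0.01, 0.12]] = [[0.71, 0.71, 0.87], [0.64, 1.13, 0.75], [-0.37, -0.73, -0.16]]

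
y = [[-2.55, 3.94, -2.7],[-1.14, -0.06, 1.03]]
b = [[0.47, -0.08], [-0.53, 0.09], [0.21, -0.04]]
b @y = [[-1.11,  1.86,  -1.35],  [1.25,  -2.09,  1.52],  [-0.49,  0.83,  -0.61]]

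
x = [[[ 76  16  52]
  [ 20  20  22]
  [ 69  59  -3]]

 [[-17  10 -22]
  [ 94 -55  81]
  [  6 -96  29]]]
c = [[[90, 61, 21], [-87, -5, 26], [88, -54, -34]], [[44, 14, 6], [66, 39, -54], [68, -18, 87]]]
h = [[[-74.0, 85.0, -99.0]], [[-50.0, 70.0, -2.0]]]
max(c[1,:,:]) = 87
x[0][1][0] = 20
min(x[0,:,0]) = 20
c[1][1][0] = 66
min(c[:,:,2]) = -54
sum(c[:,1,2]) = -28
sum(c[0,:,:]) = 106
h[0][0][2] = -99.0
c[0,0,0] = 90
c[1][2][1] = -18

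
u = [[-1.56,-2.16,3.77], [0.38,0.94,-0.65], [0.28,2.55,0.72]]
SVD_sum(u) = [[-1.54, -2.67, 3.37],  [0.39, 0.68, -0.85],  [0.36, 0.62, -0.78]] + [[-0.02, 0.51, 0.4], [-0.01, 0.26, 0.20], [-0.08, 1.93, 1.5]] + [[0.00, -0.00, 0.00],[0.0, -0.00, 0.0],[-0.00, 0.00, -0.00]]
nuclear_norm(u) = 7.39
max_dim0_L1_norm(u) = 5.65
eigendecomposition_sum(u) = [[-2.76, -9.06, 3.3], [0.51, 1.66, -0.61], [-0.38, -1.24, 0.45]] + [[0.03, 0.16, -0.03],[-0.01, -0.03, 0.01],[0.01, 0.05, -0.01]] + [[1.17, 6.73, 0.5], [-0.12, -0.69, -0.05], [0.65, 3.74, 0.28]]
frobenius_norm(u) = 5.46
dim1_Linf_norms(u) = [3.77, 0.94, 2.55]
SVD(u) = [[-0.95, -0.25, -0.20], [0.24, -0.13, -0.96], [0.22, -0.96, 0.18]] @ diag([4.8313346806722155, 2.5534496519306527, 0.0002799805812761822]) @ [[0.34, 0.58, -0.74], [0.03, -0.79, -0.61], [-0.94, 0.18, -0.28]]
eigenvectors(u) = [[0.97, 0.94, 0.87],[-0.18, -0.18, -0.09],[0.13, 0.28, 0.48]]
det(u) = 0.00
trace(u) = 0.10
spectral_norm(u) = 4.83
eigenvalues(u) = [-0.65, -0.01, 0.76]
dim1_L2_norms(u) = [4.62, 1.2, 2.66]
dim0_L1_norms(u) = [2.22, 5.65, 5.14]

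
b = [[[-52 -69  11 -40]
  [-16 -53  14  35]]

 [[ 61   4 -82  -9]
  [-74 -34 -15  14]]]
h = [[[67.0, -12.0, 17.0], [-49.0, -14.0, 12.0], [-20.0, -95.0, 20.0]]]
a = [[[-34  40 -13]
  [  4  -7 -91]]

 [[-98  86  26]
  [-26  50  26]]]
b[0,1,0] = -16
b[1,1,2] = -15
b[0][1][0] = -16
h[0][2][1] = -95.0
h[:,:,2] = [[17.0, 12.0, 20.0]]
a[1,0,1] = 86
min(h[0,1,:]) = -49.0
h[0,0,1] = -12.0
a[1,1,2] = 26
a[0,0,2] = -13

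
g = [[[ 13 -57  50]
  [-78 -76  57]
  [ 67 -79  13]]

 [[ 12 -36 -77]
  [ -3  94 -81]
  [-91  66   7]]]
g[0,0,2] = 50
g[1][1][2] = -81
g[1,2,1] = 66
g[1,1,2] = -81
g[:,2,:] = [[67, -79, 13], [-91, 66, 7]]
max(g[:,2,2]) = 13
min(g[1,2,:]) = -91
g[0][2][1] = -79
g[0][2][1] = -79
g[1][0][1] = -36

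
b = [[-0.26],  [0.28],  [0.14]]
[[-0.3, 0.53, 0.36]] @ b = [[0.28]]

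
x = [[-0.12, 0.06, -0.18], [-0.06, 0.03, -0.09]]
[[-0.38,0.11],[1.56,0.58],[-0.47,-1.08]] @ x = [[0.04, -0.02, 0.06], [-0.22, 0.11, -0.33], [0.12, -0.06, 0.18]]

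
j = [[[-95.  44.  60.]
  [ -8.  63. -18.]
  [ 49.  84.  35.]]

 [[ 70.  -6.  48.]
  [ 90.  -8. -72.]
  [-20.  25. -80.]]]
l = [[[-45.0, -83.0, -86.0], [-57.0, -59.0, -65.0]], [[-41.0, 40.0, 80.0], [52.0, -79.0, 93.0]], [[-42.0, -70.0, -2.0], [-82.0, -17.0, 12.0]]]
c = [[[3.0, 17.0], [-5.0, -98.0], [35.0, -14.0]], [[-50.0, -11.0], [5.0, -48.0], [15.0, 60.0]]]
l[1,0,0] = -41.0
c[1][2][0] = 15.0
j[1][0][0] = 70.0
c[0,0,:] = [3.0, 17.0]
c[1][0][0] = -50.0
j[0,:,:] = [[-95.0, 44.0, 60.0], [-8.0, 63.0, -18.0], [49.0, 84.0, 35.0]]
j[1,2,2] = -80.0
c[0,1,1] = -98.0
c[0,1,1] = -98.0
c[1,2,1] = 60.0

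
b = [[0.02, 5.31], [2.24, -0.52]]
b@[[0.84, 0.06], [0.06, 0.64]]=[[0.34, 3.4], [1.85, -0.2]]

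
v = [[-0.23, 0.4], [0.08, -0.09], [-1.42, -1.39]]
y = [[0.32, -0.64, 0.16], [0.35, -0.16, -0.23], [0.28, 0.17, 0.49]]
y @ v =[[-0.35,-0.04], [0.23,0.47], [-0.75,-0.58]]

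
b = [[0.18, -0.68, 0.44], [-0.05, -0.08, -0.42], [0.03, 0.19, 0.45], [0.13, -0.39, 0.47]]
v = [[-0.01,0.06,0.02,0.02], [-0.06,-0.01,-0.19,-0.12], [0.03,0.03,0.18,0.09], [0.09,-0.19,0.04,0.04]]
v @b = [[-0.00,  -0.00,  -0.01], [-0.03,  0.05,  -0.16], [0.02,  -0.02,  0.12], [0.03,  -0.05,  0.16]]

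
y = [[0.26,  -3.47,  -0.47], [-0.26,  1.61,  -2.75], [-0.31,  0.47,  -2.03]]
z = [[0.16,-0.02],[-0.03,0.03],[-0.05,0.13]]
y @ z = [[0.17, -0.17], [0.05, -0.30], [0.04, -0.24]]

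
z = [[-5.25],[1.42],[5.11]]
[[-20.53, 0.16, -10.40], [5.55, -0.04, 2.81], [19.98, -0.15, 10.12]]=z @[[3.91, -0.03, 1.98]]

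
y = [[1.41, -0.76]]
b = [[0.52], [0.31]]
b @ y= [[0.73, -0.4], [0.44, -0.24]]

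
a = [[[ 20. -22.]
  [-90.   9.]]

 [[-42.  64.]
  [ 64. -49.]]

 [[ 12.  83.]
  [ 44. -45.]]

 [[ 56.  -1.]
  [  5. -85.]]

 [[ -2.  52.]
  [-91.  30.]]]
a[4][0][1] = 52.0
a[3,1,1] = -85.0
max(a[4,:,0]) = -2.0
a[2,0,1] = 83.0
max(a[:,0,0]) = 56.0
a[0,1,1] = 9.0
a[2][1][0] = 44.0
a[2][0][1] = 83.0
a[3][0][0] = 56.0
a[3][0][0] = 56.0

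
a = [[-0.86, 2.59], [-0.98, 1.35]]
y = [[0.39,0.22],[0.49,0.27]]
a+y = [[-0.47,2.81],[-0.49,1.62]]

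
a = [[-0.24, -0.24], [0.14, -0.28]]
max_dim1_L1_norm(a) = 0.48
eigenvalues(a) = [(-0.26+0.18j), (-0.26-0.18j)]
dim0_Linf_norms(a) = [0.24, 0.28]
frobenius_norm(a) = 0.46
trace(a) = -0.52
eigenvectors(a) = [[0.79+0.00j,(0.79-0j)], [(0.07-0.6j),0.07+0.60j]]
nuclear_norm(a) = 0.64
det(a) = 0.10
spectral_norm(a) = 0.38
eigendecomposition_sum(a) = [[(-0.12+0.11j), -0.12-0.17j], [(0.07+0.1j), -0.14+0.08j]] + [[-0.12-0.11j, (-0.12+0.17j)], [(0.07-0.1j), (-0.14-0.08j)]]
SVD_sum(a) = [[-0.08, -0.29], [-0.06, -0.22]] + [[-0.16,0.05], [0.2,-0.06]]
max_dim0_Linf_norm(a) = 0.28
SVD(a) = [[0.79,  0.61], [0.61,  -0.79]] @ diag([0.3758764918334374, 0.2681731956907473]) @ [[-0.28, -0.96], [-0.96, 0.28]]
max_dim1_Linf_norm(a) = 0.28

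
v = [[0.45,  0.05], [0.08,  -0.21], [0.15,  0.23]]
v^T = [[0.45, 0.08, 0.15], [0.05, -0.21, 0.23]]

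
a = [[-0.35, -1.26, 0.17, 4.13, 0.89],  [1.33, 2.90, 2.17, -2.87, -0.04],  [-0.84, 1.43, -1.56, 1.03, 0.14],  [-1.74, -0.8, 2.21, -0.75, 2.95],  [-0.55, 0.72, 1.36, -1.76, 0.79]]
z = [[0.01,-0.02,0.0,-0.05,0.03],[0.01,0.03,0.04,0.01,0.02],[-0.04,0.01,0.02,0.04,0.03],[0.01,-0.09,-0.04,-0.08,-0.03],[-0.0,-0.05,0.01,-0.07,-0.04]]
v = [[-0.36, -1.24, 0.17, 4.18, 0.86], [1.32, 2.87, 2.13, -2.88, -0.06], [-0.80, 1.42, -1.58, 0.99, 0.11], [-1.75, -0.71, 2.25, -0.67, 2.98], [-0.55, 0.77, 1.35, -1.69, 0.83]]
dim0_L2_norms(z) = [0.04, 0.11, 0.06, 0.12, 0.07]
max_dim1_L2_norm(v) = 4.78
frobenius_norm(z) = 0.19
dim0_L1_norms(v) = [4.78, 7.01, 7.48, 10.41, 4.84]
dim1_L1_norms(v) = [6.81, 9.26, 4.9, 8.36, 5.19]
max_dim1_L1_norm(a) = 9.31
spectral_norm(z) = 0.17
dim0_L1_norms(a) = [4.81, 7.11, 7.47, 10.54, 4.81]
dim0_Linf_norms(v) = [1.75, 2.87, 2.25, 4.18, 2.98]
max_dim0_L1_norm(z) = 0.25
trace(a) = 1.03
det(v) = 35.87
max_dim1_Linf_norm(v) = 4.18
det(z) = -0.00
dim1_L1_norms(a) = [6.8, 9.31, 5.0, 8.45, 5.18]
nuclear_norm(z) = 0.33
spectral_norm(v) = 6.48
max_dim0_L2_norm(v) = 5.48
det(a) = 38.91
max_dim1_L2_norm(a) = 4.81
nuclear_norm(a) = 15.81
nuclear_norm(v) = 15.77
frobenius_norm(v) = 8.55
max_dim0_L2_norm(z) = 0.12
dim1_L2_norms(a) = [4.43, 4.81, 2.5, 4.22, 2.53]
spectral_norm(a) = 6.49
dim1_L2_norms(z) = [0.06, 0.06, 0.07, 0.13, 0.1]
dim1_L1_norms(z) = [0.11, 0.11, 0.14, 0.25, 0.17]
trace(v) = 1.09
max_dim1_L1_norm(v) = 9.26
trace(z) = -0.06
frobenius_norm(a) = 8.55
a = v + z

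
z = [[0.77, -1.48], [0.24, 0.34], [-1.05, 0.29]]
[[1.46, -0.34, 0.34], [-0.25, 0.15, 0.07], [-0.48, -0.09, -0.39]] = z @[[0.21, 0.17, 0.36], [-0.88, 0.32, -0.04]]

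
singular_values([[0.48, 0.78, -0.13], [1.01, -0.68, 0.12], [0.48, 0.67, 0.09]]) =[1.24, 1.22, 0.15]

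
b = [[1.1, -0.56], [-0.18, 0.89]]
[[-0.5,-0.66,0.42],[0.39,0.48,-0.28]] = b @ [[-0.26, -0.36, 0.24], [0.39, 0.47, -0.27]]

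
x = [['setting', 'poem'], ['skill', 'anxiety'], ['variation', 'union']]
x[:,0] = ['setting', 'skill', 'variation']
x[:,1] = ['poem', 'anxiety', 'union']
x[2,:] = ['variation', 'union']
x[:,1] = ['poem', 'anxiety', 'union']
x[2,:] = ['variation', 'union']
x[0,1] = 'poem'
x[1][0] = 'skill'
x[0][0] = 'setting'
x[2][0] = 'variation'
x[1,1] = 'anxiety'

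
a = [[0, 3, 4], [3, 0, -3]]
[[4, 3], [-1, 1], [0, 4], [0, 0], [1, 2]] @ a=[[9, 12, 7], [3, -3, -7], [12, 0, -12], [0, 0, 0], [6, 3, -2]]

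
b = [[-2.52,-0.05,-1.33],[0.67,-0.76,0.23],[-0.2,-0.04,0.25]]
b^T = [[-2.52, 0.67, -0.2], [-0.05, -0.76, -0.04], [-1.33, 0.23, 0.25]]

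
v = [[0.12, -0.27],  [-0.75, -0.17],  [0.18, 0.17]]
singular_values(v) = [0.8, 0.32]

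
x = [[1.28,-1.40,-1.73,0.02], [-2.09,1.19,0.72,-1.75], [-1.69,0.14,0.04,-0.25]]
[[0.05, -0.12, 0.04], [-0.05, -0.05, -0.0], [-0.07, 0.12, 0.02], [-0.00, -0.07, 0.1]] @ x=[[0.25, -0.21, -0.17, 0.20], [0.04, 0.01, 0.05, 0.09], [-0.37, 0.24, 0.21, -0.22], [-0.02, -0.07, -0.05, 0.1]]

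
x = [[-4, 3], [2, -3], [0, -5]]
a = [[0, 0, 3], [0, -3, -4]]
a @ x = [[0, -15], [-6, 29]]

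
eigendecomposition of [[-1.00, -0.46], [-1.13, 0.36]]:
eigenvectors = [[-0.83, 0.27], [-0.56, -0.96]]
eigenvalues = [-1.31, 0.67]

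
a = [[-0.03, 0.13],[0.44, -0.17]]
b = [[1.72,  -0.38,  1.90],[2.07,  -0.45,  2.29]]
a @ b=[[0.22, -0.05, 0.24], [0.40, -0.09, 0.45]]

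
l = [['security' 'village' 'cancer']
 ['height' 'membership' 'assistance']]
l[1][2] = 'assistance'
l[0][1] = 'village'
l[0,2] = 'cancer'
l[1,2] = 'assistance'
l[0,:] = ['security', 'village', 'cancer']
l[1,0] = 'height'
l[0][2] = 'cancer'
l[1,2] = 'assistance'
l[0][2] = 'cancer'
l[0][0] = 'security'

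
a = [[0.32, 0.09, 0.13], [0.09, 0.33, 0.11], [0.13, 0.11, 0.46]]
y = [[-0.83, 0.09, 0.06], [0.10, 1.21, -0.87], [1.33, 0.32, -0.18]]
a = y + [[1.15, 0.00, 0.07], [-0.01, -0.88, 0.98], [-1.2, -0.21, 0.64]]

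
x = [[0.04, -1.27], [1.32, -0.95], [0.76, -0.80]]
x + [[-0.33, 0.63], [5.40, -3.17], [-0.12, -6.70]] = [[-0.29, -0.64], [6.72, -4.12], [0.64, -7.50]]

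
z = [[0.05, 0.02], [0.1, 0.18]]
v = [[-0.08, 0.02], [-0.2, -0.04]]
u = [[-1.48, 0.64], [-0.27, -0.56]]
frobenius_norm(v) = 0.22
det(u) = 1.00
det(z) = 0.01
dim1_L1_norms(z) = [0.07, 0.28]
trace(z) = 0.23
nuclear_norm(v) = 0.25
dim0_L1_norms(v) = [0.28, 0.06]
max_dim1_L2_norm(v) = 0.2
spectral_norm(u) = 1.61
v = z @ u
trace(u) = -2.04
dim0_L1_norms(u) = [1.75, 1.2]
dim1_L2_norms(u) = [1.61, 0.62]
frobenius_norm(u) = 1.73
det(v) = 0.01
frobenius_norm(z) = 0.21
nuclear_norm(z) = 0.24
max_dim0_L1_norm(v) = 0.28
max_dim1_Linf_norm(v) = 0.2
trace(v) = -0.12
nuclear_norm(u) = 2.23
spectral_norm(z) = 0.21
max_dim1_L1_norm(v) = 0.24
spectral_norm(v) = 0.22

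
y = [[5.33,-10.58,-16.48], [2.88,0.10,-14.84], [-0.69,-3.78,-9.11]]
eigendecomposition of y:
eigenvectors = [[0.82+0.00j, 0.82-0.00j, (0.72+0j)],[0.07-0.55j, (0.07+0.55j), (0.44+0j)],[(-0.01+0.15j), (-0.01-0.15j), 0.53+0.00j]]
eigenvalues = [(4.74+4.05j), (4.74-4.05j), (-13.16+0j)]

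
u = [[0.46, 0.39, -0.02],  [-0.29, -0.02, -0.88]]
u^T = [[0.46, -0.29], [0.39, -0.02], [-0.02, -0.88]]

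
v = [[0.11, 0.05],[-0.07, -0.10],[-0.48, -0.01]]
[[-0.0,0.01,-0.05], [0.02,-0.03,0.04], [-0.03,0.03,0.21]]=v@ [[0.07, -0.06, -0.44], [-0.20, 0.37, -0.07]]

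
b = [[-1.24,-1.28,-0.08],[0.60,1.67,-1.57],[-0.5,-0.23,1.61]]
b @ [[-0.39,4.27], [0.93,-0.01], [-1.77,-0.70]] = [[-0.57,-5.23], [4.10,3.64], [-2.87,-3.26]]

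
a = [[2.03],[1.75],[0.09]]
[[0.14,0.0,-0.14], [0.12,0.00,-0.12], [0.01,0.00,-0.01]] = a@[[0.07, -0.00, -0.07]]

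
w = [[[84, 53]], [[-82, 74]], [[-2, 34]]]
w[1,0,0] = -82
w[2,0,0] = -2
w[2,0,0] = -2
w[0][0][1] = 53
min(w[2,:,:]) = -2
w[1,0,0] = -82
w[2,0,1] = 34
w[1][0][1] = 74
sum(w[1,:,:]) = -8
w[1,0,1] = 74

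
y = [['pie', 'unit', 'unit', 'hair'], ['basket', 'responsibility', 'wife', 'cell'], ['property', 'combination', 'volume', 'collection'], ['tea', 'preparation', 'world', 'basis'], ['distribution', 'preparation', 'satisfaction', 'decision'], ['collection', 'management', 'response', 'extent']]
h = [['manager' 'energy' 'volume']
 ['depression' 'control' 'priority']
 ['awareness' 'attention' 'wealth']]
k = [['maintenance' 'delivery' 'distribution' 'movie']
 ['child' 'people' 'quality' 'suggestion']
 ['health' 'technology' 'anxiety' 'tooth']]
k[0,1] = 'delivery'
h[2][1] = 'attention'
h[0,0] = 'manager'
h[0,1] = 'energy'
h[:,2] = ['volume', 'priority', 'wealth']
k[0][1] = 'delivery'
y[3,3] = 'basis'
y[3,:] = ['tea', 'preparation', 'world', 'basis']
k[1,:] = ['child', 'people', 'quality', 'suggestion']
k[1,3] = 'suggestion'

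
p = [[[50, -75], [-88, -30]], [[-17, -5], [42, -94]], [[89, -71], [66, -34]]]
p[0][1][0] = -88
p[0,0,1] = -75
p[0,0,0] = 50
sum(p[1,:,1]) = -99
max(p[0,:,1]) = -30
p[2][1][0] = 66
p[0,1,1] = -30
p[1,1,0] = 42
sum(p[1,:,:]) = -74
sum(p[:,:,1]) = -309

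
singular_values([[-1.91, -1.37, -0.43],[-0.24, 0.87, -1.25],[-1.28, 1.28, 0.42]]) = [2.41, 1.97, 1.35]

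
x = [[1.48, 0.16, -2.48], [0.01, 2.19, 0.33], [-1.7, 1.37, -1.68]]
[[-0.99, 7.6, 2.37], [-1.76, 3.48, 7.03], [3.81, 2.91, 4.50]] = x@[[-1.97,1.70,0.46], [-0.67,1.87,3.28], [-0.82,-1.93,-0.47]]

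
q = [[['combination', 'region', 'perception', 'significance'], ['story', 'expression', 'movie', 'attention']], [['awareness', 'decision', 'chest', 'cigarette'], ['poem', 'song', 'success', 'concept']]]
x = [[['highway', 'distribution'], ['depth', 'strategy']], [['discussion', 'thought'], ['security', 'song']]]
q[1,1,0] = 'poem'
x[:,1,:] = [['depth', 'strategy'], ['security', 'song']]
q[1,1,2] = 'success'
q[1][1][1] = 'song'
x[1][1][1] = 'song'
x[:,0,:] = [['highway', 'distribution'], ['discussion', 'thought']]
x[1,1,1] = 'song'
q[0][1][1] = 'expression'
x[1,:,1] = ['thought', 'song']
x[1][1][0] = 'security'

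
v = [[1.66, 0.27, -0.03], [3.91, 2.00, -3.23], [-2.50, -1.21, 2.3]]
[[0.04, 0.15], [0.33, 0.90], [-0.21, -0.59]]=v @ [[0.01, 0.06], [0.08, 0.17], [-0.04, -0.10]]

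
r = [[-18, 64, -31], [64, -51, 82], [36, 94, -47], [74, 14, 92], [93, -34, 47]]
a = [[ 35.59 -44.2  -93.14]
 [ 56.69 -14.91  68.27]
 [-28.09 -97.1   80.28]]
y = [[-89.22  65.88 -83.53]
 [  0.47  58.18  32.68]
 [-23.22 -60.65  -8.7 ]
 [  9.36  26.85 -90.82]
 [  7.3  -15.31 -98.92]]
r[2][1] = 94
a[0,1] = -44.2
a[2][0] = -28.09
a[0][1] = -44.2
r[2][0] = 36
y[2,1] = -60.65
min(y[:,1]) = -60.65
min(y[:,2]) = -98.92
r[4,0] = 93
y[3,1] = 26.85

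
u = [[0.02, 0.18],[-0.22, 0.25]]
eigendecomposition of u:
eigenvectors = [[(-0.39+0.55j),(-0.39-0.55j)], [(-0.74+0j),-0.74-0.00j]]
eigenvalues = [(0.14+0.16j), (0.14-0.16j)]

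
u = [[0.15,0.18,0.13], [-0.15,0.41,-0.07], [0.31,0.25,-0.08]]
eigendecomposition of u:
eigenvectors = [[(0.36+0j), 0.17-0.54j, (0.17+0.54j)], [-0.02+0.00j, 0.60+0.00j, 0.60-0.00j], [-0.93+0.00j, (0.24-0.52j), 0.24+0.52j]]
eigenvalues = [(-0.2+0j), (0.34+0.2j), (0.34-0.2j)]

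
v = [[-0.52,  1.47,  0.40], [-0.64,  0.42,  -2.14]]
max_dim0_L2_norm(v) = 2.18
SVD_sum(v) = [[-0.02, 0.02, -0.08], [-0.66, 0.47, -2.12]] + [[-0.5, 1.45, 0.48],  [0.02, -0.05, -0.02]]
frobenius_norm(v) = 2.79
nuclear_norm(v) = 3.88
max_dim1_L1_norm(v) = 3.2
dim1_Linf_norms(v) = [1.47, 2.14]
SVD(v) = [[0.04, 1.0], [1.00, -0.04]] @ diag([2.2735528160961613, 1.6086819425918897]) @ [[-0.29, 0.21, -0.93],[-0.31, 0.90, 0.30]]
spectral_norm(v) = 2.27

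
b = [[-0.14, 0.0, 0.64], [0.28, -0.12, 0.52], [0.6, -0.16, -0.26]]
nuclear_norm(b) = 1.57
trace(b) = -0.52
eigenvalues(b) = [-0.79, 0.28, -0.01]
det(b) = 0.00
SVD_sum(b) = [[-0.2, 0.02, 0.62], [-0.12, 0.01, 0.39], [0.13, -0.01, -0.41]] + [[0.06, -0.02, 0.02], [0.4, -0.13, 0.13], [0.47, -0.15, 0.15]] + [[0.00, 0.00, 0.00], [-0.00, -0.0, -0.0], [0.0, 0.0, 0.00]]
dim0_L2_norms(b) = [0.68, 0.2, 0.86]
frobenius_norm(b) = 1.12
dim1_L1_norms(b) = [0.78, 0.92, 1.02]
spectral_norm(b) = 0.88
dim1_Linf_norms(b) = [0.64, 0.52, 0.6]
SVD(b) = [[-0.74, -0.1, 0.67],[-0.46, -0.65, -0.6],[0.49, -0.75, 0.44]] @ diag([0.8827689810250877, 0.6828715793924608, 0.0023091552512911496]) @ [[0.31,  -0.03,  -0.95],  [-0.91,  0.29,  -0.30],  [0.28,  0.96,  0.06]]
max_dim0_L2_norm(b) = 0.86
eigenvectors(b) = [[0.68, -0.51, -0.28], [0.25, -0.79, -0.96], [-0.69, -0.33, -0.06]]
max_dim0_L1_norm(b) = 1.42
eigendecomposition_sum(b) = [[-0.41, 0.10, 0.41], [-0.15, 0.04, 0.15], [0.42, -0.1, -0.41]] + [[0.27, -0.09, 0.23], [0.42, -0.15, 0.36], [0.18, -0.06, 0.15]] + [[0.00, -0.0, 0.0], [0.01, -0.01, 0.01], [0.00, -0.00, 0.0]]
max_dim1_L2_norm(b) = 0.67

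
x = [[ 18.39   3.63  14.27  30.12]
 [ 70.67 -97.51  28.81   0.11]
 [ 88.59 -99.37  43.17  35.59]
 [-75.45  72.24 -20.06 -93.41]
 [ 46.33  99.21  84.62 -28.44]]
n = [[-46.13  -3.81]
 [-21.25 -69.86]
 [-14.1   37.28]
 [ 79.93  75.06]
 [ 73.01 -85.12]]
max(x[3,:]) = 72.24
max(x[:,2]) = 84.62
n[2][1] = 37.28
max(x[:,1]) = 99.21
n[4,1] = -85.12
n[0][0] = -46.13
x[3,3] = -93.41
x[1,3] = 0.11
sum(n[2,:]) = 23.18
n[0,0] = -46.13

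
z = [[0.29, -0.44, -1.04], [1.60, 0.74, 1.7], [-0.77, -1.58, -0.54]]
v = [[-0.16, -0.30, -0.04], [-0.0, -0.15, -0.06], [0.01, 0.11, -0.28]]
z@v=[[-0.06, -0.14, 0.31],  [-0.24, -0.4, -0.58],  [0.12, 0.41, 0.28]]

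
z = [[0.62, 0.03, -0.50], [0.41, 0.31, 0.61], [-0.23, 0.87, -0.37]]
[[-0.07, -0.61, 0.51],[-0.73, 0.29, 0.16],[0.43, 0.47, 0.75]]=z@[[-0.70, -0.57, 0.44], [0.00, 0.62, 0.79], [-0.72, 0.55, -0.43]]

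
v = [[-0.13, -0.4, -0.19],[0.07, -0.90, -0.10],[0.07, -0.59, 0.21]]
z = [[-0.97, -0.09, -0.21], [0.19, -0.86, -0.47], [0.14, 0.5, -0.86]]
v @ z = [[0.02, 0.26, 0.38],[-0.25, 0.72, 0.49],[-0.15, 0.61, 0.08]]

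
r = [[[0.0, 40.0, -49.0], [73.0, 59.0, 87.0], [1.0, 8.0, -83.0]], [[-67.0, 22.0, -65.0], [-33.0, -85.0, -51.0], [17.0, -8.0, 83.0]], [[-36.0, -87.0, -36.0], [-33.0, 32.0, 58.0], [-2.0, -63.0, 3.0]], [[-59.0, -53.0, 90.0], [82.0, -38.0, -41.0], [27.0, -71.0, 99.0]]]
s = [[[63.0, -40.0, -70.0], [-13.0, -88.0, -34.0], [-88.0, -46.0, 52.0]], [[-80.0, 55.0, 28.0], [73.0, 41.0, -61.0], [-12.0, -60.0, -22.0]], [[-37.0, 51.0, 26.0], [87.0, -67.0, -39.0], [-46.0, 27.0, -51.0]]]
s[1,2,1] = -60.0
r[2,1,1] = 32.0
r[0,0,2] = -49.0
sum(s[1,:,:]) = -38.0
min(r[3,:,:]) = -71.0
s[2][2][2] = -51.0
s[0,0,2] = -70.0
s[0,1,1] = -88.0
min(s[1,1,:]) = -61.0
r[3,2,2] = 99.0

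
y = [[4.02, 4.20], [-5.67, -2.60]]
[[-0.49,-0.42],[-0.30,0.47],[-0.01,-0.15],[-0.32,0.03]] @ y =[[0.41, -0.97], [-3.87, -2.48], [0.81, 0.35], [-1.46, -1.42]]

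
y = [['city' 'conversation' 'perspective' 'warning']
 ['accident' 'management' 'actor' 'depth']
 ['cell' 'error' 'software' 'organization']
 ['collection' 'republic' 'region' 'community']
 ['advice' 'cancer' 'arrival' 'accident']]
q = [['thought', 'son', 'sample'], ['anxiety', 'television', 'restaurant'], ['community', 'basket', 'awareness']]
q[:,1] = ['son', 'television', 'basket']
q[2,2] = 'awareness'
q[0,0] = 'thought'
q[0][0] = 'thought'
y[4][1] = 'cancer'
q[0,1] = 'son'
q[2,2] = 'awareness'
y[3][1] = 'republic'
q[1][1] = 'television'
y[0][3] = 'warning'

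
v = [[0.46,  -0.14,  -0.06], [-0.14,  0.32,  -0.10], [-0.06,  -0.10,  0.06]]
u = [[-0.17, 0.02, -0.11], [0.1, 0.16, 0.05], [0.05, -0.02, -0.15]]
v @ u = [[-0.10, -0.01, -0.05],[0.05, 0.05, 0.05],[0.0, -0.02, -0.01]]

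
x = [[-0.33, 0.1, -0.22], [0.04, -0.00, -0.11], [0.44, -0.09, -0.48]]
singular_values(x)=[0.67, 0.4, 0.0]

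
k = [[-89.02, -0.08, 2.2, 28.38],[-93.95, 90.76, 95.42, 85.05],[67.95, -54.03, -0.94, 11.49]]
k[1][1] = 90.76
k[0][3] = 28.38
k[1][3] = 85.05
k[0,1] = -0.08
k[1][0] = -93.95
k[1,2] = 95.42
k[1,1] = 90.76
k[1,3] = 85.05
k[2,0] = 67.95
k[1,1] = 90.76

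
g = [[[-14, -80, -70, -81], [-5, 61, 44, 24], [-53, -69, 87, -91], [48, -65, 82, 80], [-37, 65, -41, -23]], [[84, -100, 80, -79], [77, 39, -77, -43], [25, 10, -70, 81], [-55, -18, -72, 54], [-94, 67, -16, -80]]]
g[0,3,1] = -65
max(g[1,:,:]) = 84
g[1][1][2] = -77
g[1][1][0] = 77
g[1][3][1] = -18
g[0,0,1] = -80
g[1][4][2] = -16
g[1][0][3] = -79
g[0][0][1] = -80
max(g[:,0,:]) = 84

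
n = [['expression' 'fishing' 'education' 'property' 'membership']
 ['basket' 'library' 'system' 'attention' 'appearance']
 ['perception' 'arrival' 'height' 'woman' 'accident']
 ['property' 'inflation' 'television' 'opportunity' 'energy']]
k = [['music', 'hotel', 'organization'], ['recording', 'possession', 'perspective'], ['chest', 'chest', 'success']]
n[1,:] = ['basket', 'library', 'system', 'attention', 'appearance']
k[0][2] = 'organization'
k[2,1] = 'chest'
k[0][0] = 'music'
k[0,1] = 'hotel'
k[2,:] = ['chest', 'chest', 'success']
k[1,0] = 'recording'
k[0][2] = 'organization'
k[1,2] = 'perspective'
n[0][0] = 'expression'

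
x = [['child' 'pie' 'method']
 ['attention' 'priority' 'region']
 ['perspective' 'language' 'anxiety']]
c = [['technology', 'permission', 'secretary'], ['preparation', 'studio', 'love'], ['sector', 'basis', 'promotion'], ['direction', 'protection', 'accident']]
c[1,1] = 'studio'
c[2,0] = 'sector'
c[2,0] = 'sector'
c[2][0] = 'sector'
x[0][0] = 'child'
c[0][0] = 'technology'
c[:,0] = ['technology', 'preparation', 'sector', 'direction']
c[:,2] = ['secretary', 'love', 'promotion', 'accident']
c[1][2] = 'love'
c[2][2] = 'promotion'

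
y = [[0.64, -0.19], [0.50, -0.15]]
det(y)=-0.001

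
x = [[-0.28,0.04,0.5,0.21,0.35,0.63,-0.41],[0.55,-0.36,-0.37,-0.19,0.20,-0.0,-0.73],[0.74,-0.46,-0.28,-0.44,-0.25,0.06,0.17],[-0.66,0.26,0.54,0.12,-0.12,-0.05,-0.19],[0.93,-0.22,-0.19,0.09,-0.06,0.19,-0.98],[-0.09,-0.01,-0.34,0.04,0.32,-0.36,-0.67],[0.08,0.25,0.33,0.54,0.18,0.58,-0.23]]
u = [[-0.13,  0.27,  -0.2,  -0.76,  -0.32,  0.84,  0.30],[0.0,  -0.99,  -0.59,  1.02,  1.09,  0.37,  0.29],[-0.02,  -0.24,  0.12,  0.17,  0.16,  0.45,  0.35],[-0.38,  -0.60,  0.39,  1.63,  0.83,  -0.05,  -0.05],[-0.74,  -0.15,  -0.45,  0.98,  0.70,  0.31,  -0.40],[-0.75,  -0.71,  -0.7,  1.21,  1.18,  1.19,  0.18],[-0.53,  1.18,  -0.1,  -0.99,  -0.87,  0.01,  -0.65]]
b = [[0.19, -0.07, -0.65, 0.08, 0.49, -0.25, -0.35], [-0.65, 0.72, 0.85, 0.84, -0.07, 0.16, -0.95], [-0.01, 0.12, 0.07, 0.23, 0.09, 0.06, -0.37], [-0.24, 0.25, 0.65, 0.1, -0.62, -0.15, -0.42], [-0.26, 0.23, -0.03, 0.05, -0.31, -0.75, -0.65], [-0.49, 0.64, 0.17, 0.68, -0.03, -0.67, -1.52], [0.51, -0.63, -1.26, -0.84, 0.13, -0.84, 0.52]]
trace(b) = 0.62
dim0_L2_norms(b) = [1.04, 1.21, 1.79, 1.39, 0.87, 1.35, 2.08]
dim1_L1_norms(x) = [2.42, 2.4, 2.4, 1.94, 2.66, 1.83, 2.19]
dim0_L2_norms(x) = [1.5, 0.72, 1.01, 0.77, 0.61, 0.95, 1.49]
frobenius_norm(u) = 4.69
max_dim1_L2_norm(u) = 2.42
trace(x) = -1.45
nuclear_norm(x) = 5.57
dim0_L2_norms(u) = [1.25, 1.84, 1.12, 2.78, 2.16, 1.6, 0.96]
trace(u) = 1.87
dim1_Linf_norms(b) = [0.65, 0.95, 0.37, 0.65, 0.75, 1.52, 1.26]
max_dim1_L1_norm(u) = 5.92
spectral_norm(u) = 4.02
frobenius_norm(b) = 3.82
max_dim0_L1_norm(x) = 3.38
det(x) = -0.00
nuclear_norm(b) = 6.31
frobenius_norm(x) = 2.81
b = u @ x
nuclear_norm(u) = 8.02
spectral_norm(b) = 3.16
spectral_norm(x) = 1.97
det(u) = -0.00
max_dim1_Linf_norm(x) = 0.98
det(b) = 0.00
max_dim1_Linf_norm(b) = 1.52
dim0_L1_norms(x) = [3.33, 1.6, 2.55, 1.63, 1.48, 1.87, 3.38]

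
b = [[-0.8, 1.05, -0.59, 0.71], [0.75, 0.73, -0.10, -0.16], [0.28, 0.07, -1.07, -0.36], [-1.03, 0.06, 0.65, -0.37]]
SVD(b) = [[0.06, 0.98, -0.05, -0.16], [0.46, 0.02, -0.73, 0.51], [0.56, 0.07, 0.68, 0.47], [-0.69, 0.16, 0.06, 0.70]] @ diag([1.6658778538534798, 1.6285187932159633, 0.8976605168647781, 0.688754755079779]) @ [[0.7, 0.24, -0.68, 0.01], [-0.56, 0.65, -0.34, 0.38], [-0.43, -0.59, -0.65, -0.21], [-0.12, 0.41, -0.00, -0.90]]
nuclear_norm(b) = 4.88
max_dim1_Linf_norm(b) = 1.07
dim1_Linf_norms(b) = [1.05, 0.75, 1.07, 1.03]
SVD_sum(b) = [[0.07, 0.02, -0.07, 0.0], [0.53, 0.18, -0.51, 0.01], [0.65, 0.22, -0.63, 0.01], [-0.80, -0.27, 0.78, -0.02]] + [[-0.9, 1.04, -0.55, 0.6], [-0.02, 0.02, -0.01, 0.01], [-0.07, 0.08, -0.04, 0.05], [-0.14, 0.17, -0.09, 0.10]] + [[0.02, 0.03, 0.03, 0.01], [0.28, 0.39, 0.43, 0.14], [-0.26, -0.36, -0.40, -0.13], [-0.02, -0.03, -0.04, -0.01]] + [[0.01, -0.04, 0.0, 0.10], [-0.04, 0.14, -0.00, -0.32], [-0.04, 0.13, -0.0, -0.29], [-0.06, 0.2, -0.00, -0.44]]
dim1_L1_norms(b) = [3.15, 1.74, 1.78, 2.11]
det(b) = -1.68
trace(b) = -1.51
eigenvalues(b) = [(1.08+0j), (-0.76+0.93j), (-0.76-0.93j), (-1.08+0j)]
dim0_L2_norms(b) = [1.53, 1.28, 1.39, 0.89]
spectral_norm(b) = 1.67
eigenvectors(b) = [[(-0.39+0j), (-0.14+0.54j), -0.14-0.54j, -0.66+0.00j], [(-0.89+0j), (0.13-0.2j), (0.13+0.2j), (0.2+0j)], [(-0.11+0j), (0.21-0.18j), 0.21+0.18j, (-0.54+0j)], [0.19+0.00j, (-0.74+0j), -0.74-0.00j, -0.49+0.00j]]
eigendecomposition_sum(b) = [[0.14-0.00j, 0.42+0.00j, -0.05-0.00j, (0.04+0j)], [0.33-0.00j, (0.97+0j), -0.11-0.00j, 0.08+0.00j], [(0.04-0j), 0.12+0.00j, (-0.01-0j), 0.01+0.00j], [(-0.07+0j), -0.21-0.00j, (0.02+0j), (-0.02+0j)]] + [[(-0.36+0.22j), 0.23+0.00j, (0.15-0.45j), (0.42+0.2j)], [0.18-0.04j, -0.09-0.03j, (-0.12+0.16j), -0.15-0.14j], [0.21+0.01j, (-0.09-0.07j), (-0.19+0.14j), (-0.12-0.2j)], [(-0.4-0.39j), 0.07+0.29j, 0.62+0.05j, -0.12+0.60j]] + [[-0.36-0.22j,(0.23-0j),0.15+0.45j,0.42-0.20j], [0.18+0.04j,-0.09+0.03j,(-0.12-0.16j),(-0.15+0.14j)], [(0.21-0.01j),(-0.09+0.07j),(-0.19-0.14j),-0.12+0.20j], [-0.40+0.39j,0.07-0.29j,0.62-0.05j,-0.12-0.60j]] + [[(-0.22-0j), 0.17+0.00j, -0.84-0.00j, -0.17-0.00j], [0.07+0.00j, -0.05-0.00j, (0.26+0j), 0.05+0.00j], [(-0.18-0j), 0.14+0.00j, -0.68-0.00j, -0.14-0.00j], [(-0.16-0j), (0.12+0j), (-0.62-0j), -0.12-0.00j]]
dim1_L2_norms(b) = [1.61, 1.06, 1.17, 1.27]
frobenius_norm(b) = 2.59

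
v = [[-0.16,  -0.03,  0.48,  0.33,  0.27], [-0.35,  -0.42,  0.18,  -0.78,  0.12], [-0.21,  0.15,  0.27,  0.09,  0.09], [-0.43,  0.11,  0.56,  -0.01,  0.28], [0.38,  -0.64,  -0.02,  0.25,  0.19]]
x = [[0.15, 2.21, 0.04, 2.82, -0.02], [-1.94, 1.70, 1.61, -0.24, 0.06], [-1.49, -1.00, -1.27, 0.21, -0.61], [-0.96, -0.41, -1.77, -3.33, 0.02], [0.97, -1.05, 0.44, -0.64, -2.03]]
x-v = [[0.31, 2.24, -0.44, 2.49, -0.29],  [-1.59, 2.12, 1.43, 0.54, -0.06],  [-1.28, -1.15, -1.54, 0.12, -0.7],  [-0.53, -0.52, -2.33, -3.32, -0.26],  [0.59, -0.41, 0.46, -0.89, -2.22]]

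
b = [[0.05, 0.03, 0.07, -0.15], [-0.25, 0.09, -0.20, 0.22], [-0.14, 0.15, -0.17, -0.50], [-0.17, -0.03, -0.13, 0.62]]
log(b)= [[-8.37-3.66j, 6.07+2.99j, (-4.28-3.84j), -7.50-4.37j], [-4.32+2.75j, (-0.46-2.25j), -2.49+2.88j, (-2.09+3.28j)], [(3.96+7.87j), -4.86-6.43j, (0.81+8.24j), 4.42+9.39j], [-1.40+0.68j, (0.47-0.55j), -0.90+0.71j, (-1.38+0.81j)]]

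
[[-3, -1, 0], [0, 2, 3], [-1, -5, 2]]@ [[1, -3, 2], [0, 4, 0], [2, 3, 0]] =[[-3, 5, -6], [6, 17, 0], [3, -11, -2]]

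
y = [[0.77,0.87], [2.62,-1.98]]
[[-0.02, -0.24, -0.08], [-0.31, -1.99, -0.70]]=y @[[-0.08, -0.58, -0.2], [0.05, 0.24, 0.09]]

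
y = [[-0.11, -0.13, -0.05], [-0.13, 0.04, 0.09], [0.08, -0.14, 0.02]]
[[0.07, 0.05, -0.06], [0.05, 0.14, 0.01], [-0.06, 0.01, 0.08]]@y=[[-0.02, 0.00, -0.0],[-0.02, -0.00, 0.01],[0.01, -0.00, 0.01]]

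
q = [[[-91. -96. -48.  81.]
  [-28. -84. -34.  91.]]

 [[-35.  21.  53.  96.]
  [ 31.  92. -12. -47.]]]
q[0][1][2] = -34.0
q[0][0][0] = -91.0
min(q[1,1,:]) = -47.0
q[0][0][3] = 81.0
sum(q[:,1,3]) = 44.0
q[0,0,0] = -91.0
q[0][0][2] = -48.0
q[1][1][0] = 31.0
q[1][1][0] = 31.0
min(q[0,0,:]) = -96.0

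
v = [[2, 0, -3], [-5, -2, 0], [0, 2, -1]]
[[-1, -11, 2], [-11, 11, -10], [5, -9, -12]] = v @ [[1, -1, 4], [3, -3, -5], [1, 3, 2]]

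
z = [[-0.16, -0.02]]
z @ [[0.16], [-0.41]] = [[-0.02]]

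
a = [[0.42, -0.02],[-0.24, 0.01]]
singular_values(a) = [0.48, 0.0]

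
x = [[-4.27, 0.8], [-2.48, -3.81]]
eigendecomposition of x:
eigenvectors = [[(-0.08+0.49j), (-0.08-0.49j)], [-0.87+0.00j, (-0.87-0j)]]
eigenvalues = [(-4.04+1.39j), (-4.04-1.39j)]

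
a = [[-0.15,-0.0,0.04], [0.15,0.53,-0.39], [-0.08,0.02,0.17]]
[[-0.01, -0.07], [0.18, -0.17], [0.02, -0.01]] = a @ [[0.06, 0.53], [0.38, -0.28], [0.09, 0.25]]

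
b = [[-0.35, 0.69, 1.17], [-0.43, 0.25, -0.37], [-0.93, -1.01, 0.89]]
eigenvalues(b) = [(-0.16+1.08j), (-0.16-1.08j), (1.11+0j)]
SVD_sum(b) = [[-0.48,-0.27,0.72], [0.07,0.04,-0.11], [-0.8,-0.45,1.19]] + [[0.15, 0.95, 0.47], [-0.00, -0.0, -0.0], [-0.09, -0.57, -0.28]] + [[-0.02, 0.01, -0.01], [-0.5, 0.21, -0.26], [-0.03, 0.01, -0.02]]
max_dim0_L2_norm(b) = 1.52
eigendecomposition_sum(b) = [[-0.14+0.57j, 0.55+0.29j, (0.43-0.08j)], [(-0.26-0.09j), (-0.16+0.25j), 0.02+0.21j], [(-0.39+0.01j), (-0.08+0.41j), (0.13+0.26j)]] + [[-0.14-0.57j, (0.55-0.29j), (0.43+0.08j)], [(-0.26+0.09j), (-0.16-0.25j), (0.02-0.21j)], [(-0.39-0.01j), (-0.08-0.41j), (0.13-0.26j)]] + [[-0.07-0.00j, (-0.41-0j), (0.3-0j)], [0.10+0.00j, (0.56+0j), -0.42+0.00j], [-0.15-0.00j, (-0.84-0j), (0.62-0j)]]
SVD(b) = [[-0.51, 0.86, -0.04], [0.08, -0.00, -1.0], [-0.85, -0.52, -0.07]] @ diag([1.759831160435614, 1.2506974049937496, 0.6063417253510935]) @ [[0.53, 0.3, -0.79], [0.14, 0.89, 0.43], [0.83, -0.35, 0.43]]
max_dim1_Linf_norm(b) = 1.17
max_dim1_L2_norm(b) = 1.64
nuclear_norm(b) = 3.62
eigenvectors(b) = [[-0.77+0.00j, -0.77-0.00j, (0.37+0j)], [(0.03-0.37j), 0.03+0.37j, -0.52+0.00j], [-0.14-0.50j, -0.14+0.50j, 0.77+0.00j]]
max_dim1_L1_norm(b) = 2.83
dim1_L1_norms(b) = [2.21, 1.05, 2.83]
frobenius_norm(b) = 2.24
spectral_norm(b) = 1.76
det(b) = 1.33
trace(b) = 0.79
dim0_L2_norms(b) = [1.08, 1.25, 1.52]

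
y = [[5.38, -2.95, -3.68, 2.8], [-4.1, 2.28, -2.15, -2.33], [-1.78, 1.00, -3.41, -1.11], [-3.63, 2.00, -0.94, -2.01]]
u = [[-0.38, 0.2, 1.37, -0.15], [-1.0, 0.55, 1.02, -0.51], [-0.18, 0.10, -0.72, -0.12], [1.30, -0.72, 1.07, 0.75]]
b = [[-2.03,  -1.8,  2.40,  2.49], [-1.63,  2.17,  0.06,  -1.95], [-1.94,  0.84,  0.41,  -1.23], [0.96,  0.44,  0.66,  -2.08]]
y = b @ u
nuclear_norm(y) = 15.53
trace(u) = 0.20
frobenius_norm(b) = 6.52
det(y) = -0.00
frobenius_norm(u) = 3.03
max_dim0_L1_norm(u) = 4.18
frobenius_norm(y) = 11.41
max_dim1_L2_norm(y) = 7.68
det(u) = 0.00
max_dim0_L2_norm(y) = 7.88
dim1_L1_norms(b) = [8.72, 5.81, 4.42, 4.14]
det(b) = -15.01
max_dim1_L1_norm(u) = 3.84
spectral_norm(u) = 2.16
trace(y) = 2.24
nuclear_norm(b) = 10.97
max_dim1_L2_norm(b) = 4.4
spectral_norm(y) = 9.98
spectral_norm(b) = 5.04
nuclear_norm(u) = 4.29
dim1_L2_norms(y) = [7.68, 5.66, 4.13, 4.7]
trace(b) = -1.53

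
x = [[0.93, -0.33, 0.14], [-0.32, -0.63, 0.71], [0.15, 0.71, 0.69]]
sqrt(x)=[[0.97+0.03j, (-0.16+0.16j), (0.07-0.07j)], [-0.16+0.16j, 0.19+0.81j, 0.35-0.35j], [(0.07-0.07j), 0.35-0.36j, (0.85+0.15j)]]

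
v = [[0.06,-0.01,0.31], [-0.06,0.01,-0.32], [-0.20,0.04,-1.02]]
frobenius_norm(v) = 1.13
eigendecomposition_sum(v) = [[0.06,-0.01,0.31], [-0.06,0.01,-0.32], [-0.20,0.04,-1.02]] + [[0.0, 0.00, 0.00], [0.0, 0.00, 0.0], [-0.0, -0.0, -0.00]] + [[-0.0, 0.00, -0.00], [0.0, -0.00, 0.00], [0.00, -0.00, 0.0]]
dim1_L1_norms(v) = [0.38, 0.39, 1.26]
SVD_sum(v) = [[0.06,-0.01,0.31], [-0.06,0.01,-0.32], [-0.20,0.04,-1.02]] + [[-0.00, 0.0, 0.0], [0.0, -0.00, -0.0], [-0.00, 0.0, 0.00]] + [[0.00, 0.00, -0.00], [0.0, 0.0, -0.00], [0.0, 0.00, -0.0]]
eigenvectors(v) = [[0.28,-0.78,0.53], [-0.29,-0.61,-0.84], [-0.92,0.13,-0.14]]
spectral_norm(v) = 1.13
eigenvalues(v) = [-0.95, 0.0, -0.0]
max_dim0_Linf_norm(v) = 1.02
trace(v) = -0.95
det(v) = 0.00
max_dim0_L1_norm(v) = 1.65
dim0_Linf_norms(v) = [0.2, 0.04, 1.02]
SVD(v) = [[-0.28, 0.43, 0.86],[0.29, -0.82, 0.5],[0.92, 0.39, 0.10]] @ diag([1.134849713741517, 0.00391357651898017, 0.0009006329033265548]) @ [[-0.19,  0.04,  -0.98], [-0.63,  0.76,  0.15], [0.75,  0.65,  -0.12]]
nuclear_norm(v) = 1.14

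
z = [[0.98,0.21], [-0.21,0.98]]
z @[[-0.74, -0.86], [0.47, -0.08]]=[[-0.63, -0.86], [0.62, 0.1]]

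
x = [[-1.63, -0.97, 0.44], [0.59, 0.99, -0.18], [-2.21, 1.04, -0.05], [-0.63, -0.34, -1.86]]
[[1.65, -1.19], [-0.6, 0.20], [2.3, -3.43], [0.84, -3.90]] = x@ [[-1.04, 1.37], [0.00, -0.31], [-0.10, 1.69]]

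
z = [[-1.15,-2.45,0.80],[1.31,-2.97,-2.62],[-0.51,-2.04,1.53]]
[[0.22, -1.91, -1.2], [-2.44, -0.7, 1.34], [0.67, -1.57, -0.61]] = z@ [[-0.15,0.37,0.97],[0.19,0.55,0.02],[0.64,-0.17,-0.05]]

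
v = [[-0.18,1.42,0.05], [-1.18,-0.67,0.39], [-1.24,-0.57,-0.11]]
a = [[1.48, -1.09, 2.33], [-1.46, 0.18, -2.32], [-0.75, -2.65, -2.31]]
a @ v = [[-1.87,1.50,-0.61], [2.93,-0.87,0.25], [6.13,2.03,-0.82]]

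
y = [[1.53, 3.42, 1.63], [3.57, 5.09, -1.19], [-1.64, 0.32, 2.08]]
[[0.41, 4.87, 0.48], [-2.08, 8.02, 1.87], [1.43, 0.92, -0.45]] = y @ [[0.04, -0.8, -0.11], [-0.26, 2.02, 0.36], [0.76, -0.50, -0.36]]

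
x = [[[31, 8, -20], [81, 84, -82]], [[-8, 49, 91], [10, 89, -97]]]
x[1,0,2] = 91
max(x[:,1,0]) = 81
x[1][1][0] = 10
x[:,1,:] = [[81, 84, -82], [10, 89, -97]]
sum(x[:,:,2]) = -108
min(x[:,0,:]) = -20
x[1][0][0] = -8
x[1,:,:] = [[-8, 49, 91], [10, 89, -97]]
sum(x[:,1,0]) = 91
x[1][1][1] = 89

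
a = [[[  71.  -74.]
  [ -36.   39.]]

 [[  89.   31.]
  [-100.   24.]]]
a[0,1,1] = 39.0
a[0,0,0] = 71.0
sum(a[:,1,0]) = -136.0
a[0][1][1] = 39.0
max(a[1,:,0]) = 89.0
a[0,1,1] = 39.0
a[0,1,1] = 39.0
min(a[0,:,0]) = -36.0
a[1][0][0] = 89.0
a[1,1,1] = 24.0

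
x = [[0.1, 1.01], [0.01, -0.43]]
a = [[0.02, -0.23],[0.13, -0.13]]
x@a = [[0.13, -0.15],[-0.06, 0.05]]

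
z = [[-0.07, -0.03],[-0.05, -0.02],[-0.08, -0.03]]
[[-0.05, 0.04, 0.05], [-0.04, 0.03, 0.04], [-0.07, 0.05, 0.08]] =z@ [[1.58,-1.45,-2.95], [-1.86,2.17,5.24]]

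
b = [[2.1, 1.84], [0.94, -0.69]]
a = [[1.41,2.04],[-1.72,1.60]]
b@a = [[-0.2, 7.23], [2.51, 0.81]]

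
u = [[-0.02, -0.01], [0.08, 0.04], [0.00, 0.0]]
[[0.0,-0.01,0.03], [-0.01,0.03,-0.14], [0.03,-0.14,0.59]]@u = [[-0.00, -0.0], [0.00, 0.0], [-0.01, -0.01]]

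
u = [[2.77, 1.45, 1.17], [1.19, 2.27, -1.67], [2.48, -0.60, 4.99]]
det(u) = 6.56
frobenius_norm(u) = 7.21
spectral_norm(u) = 6.13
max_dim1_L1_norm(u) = 8.07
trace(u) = 10.03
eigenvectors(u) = [[0.60, -0.39, 0.17], [-0.7, -0.76, -0.38], [-0.4, 0.52, 0.91]]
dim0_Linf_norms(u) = [2.77, 2.27, 4.99]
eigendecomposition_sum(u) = [[0.12, -0.11, -0.07], [-0.14, 0.12, 0.08], [-0.08, 0.07, 0.04]] + [[1.72,  1.34,  0.23],[3.37,  2.63,  0.45],[-2.33,  -1.81,  -0.31]] + [[0.93, 0.22, 1.01], [-2.05, -0.48, -2.2], [4.89, 1.14, 5.26]]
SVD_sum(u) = [[1.20,-0.13,2.00], [-0.49,0.05,-0.82], [2.85,-0.32,4.79]] + [[1.46, 1.71, -0.76], [1.78, 2.09, -0.92], [-0.31, -0.36, 0.16]] + [[0.12, -0.13, -0.08],[-0.11, 0.12, 0.07],[-0.07, 0.08, 0.04]]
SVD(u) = [[-0.38, -0.63, -0.68], [0.16, -0.77, 0.62], [-0.91, 0.13, 0.39]] @ diag([6.12529534998848, 3.7832839500748006, 0.2832303453302951]) @ [[-0.51, 0.06, -0.86], [-0.61, -0.72, 0.32], [-0.60, 0.69, 0.4]]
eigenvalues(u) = [0.28, 4.03, 5.72]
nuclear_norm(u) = 10.19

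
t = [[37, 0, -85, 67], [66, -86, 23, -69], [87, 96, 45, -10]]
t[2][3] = -10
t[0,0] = 37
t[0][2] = -85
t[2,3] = -10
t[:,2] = [-85, 23, 45]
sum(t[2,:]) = 218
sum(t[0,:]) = 19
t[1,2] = 23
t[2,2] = 45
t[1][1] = -86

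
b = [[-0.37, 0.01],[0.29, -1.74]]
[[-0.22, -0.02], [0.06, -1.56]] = b@ [[0.61, 0.07], [0.07, 0.91]]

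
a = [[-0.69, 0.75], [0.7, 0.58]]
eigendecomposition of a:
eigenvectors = [[-0.92, -0.42], [0.4, -0.91]]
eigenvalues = [-1.02, 0.91]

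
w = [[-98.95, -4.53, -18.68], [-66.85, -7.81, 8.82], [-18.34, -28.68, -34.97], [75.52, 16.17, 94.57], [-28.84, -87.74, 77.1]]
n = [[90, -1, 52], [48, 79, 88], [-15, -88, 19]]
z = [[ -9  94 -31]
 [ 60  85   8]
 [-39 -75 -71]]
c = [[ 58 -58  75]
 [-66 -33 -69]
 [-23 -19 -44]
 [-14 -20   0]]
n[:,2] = [52, 88, 19]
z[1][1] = 85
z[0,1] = 94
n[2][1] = -88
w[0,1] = -4.53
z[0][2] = -31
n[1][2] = 88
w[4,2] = 77.1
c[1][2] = -69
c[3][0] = -14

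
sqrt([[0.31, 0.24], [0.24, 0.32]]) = [[0.50,0.24],  [0.24,0.51]]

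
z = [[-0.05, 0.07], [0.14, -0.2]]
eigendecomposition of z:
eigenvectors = [[0.82,-0.33], [0.58,0.94]]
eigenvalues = [-0.0, -0.25]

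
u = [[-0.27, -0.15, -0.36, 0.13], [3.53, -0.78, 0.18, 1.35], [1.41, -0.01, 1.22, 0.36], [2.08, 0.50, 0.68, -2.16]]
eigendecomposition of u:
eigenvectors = [[(-0.23+0j), (0.08+0.16j), (0.08-0.16j), -0.08+0.00j], [-0.43+0.00j, (0.92+0j), (0.92-0j), (-0.47+0j)], [0.87+0.00j, -0.06-0.20j, (-0.06+0.2j), -0.05+0.00j], [(-0.03+0j), 0.28+0.01j, (0.28-0.01j), 0.88+0.00j]]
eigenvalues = [(0.84+0j), (-0.08+0.59j), (-0.08-0.59j), (-2.67+0j)]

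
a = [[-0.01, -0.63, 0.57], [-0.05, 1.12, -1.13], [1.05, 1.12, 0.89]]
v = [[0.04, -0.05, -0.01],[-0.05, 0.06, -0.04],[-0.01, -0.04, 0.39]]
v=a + [[0.05, 0.58, -0.58], [0.0, -1.06, 1.09], [-1.06, -1.16, -0.5]]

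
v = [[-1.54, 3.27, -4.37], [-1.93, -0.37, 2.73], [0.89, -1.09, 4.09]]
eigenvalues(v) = [(-0.29+2.73j), (-0.29-2.73j), (2.76+0j)]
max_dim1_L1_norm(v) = 9.18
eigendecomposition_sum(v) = [[-0.67+1.41j,(1.6+0.14j),-1.79+0.20j], [(-1.38-0.56j),(-0.04+1.53j),-0.29-1.69j], [0.04-0.40j,-0.40+0.10j,(0.42-0.2j)]] + [[-0.67-1.41j, (1.6-0.14j), -1.79-0.20j], [(-1.38+0.56j), -0.04-1.53j, (-0.29+1.69j)], [0.04+0.40j, -0.40-0.10j, (0.42+0.2j)]] + [[-0.19-0.00j, 0.07+0.00j, (-0.78-0j)], [(0.82+0j), (-0.3-0j), 3.32+0.00j], [(0.8+0j), (-0.29-0j), 3.26+0.00j]]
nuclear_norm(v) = 11.08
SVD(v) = [[-0.75, -0.42, 0.51],[0.31, -0.91, -0.28],[0.58, -0.05, 0.81]] @ diag([7.338679609469045, 2.684293699006082, 1.0595984744418454]) @ [[0.15, -0.44, 0.89], [0.87, -0.36, -0.32], [0.46, 0.82, 0.33]]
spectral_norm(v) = 7.34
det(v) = 20.87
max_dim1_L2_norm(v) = 5.67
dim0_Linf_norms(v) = [1.93, 3.27, 4.37]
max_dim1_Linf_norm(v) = 4.37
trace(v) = 2.18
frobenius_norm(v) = 7.89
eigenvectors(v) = [[0.71+0.00j, 0.71-0.00j, (-0.17+0j)],[(0.04+0.68j), (0.04-0.68j), 0.70+0.00j],[-0.17+0.06j, (-0.17-0.06j), 0.69+0.00j]]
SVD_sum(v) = [[-0.81,2.42,-4.91], [0.34,-1.01,2.04], [0.62,-1.85,3.76]] + [[-0.98,0.41,0.36], [-2.13,0.88,0.78], [-0.13,0.05,0.05]] + [[0.25, 0.44, 0.18],[-0.14, -0.25, -0.10],[0.40, 0.71, 0.28]]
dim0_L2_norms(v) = [2.62, 3.47, 6.58]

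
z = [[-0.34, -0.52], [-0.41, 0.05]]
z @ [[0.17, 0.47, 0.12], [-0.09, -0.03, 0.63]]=[[-0.01, -0.14, -0.37], [-0.07, -0.19, -0.02]]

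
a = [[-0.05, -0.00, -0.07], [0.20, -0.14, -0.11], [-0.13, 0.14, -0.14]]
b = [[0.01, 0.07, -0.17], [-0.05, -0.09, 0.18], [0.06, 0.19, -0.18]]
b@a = [[0.04,-0.03,0.02], [-0.04,0.04,-0.01], [0.06,-0.05,0.00]]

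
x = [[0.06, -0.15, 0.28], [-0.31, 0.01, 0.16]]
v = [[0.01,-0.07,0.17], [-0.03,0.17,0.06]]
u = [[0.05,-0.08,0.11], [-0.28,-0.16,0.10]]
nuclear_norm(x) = 0.67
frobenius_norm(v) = 0.26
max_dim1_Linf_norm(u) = 0.28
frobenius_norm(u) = 0.37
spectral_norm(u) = 0.34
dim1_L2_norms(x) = [0.32, 0.35]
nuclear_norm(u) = 0.48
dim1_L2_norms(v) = [0.18, 0.18]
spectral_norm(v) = 0.19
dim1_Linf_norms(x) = [0.28, 0.31]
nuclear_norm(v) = 0.37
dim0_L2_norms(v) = [0.03, 0.18, 0.18]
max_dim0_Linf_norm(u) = 0.28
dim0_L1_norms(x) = [0.37, 0.16, 0.44]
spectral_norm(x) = 0.37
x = u + v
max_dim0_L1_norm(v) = 0.24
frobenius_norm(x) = 0.48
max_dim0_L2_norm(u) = 0.28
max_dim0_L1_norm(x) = 0.44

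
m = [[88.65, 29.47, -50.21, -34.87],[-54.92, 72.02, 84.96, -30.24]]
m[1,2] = 84.96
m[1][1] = 72.02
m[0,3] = -34.87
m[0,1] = 29.47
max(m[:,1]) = 72.02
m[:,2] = [-50.21, 84.96]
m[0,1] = 29.47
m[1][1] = 72.02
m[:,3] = [-34.87, -30.24]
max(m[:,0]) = 88.65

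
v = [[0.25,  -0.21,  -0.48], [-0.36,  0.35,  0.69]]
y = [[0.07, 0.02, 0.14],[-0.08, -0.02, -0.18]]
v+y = [[0.32, -0.19, -0.34],[-0.44, 0.33, 0.51]]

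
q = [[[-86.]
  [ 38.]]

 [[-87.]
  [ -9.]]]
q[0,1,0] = 38.0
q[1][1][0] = -9.0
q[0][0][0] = -86.0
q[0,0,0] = -86.0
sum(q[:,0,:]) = -173.0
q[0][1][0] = 38.0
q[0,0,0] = -86.0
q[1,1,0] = -9.0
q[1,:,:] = [[-87.0], [-9.0]]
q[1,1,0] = -9.0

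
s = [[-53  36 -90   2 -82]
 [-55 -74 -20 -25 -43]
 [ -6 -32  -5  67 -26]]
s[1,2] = -20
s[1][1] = -74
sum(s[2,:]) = -2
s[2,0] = -6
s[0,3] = 2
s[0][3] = 2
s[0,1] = 36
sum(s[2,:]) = -2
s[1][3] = -25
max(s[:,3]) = 67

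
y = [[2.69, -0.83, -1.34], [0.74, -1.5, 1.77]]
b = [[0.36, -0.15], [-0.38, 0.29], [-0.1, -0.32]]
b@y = [[0.86, -0.07, -0.75], [-0.81, -0.12, 1.02], [-0.51, 0.56, -0.43]]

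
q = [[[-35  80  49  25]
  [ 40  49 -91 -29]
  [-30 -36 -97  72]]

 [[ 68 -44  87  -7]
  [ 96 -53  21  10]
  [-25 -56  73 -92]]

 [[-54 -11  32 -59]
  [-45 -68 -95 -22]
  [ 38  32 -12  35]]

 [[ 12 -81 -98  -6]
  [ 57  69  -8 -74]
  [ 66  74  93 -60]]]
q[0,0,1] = 80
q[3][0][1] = -81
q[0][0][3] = 25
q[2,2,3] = 35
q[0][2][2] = -97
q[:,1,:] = [[40, 49, -91, -29], [96, -53, 21, 10], [-45, -68, -95, -22], [57, 69, -8, -74]]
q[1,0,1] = -44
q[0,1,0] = 40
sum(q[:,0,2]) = 70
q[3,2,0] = 66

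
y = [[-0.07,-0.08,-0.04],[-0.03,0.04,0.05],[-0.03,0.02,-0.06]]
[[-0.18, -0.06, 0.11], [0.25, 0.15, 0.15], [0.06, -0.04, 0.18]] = y@[[-1.95,-1.08,-3.39], [3.39,0.90,1.92], [1.06,1.57,-0.6]]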